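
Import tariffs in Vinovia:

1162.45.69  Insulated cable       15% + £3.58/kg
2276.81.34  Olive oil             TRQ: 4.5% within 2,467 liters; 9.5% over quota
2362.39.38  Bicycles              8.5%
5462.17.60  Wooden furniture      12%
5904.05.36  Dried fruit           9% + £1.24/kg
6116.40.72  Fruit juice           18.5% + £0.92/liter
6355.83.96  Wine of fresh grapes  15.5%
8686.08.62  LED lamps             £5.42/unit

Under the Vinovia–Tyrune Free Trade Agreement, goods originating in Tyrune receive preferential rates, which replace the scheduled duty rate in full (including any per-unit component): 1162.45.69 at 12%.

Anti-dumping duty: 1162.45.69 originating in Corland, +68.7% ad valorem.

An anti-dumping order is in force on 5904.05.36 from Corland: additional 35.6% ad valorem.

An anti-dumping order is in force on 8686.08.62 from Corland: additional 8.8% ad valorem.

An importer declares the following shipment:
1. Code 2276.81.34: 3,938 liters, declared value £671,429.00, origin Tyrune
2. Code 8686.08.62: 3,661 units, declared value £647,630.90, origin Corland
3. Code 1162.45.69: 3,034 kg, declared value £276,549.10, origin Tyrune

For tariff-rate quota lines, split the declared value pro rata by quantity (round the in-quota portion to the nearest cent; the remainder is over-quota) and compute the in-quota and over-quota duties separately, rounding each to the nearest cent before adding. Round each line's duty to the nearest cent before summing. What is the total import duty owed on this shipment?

£152,774.61

Line 1 (2276.81.34, Tyrune, 3,938 liters, £671,429.00):
Code 2276.81.34 is under a tariff-rate quota (threshold 2,467 liters). In-quota: 2,467 liters at 4.5%; over-quota: 1,471 liters at 9.5%.
Pro-rata value split: in-quota = £671,429.00 × 2,467/3,938 = £420,623.50; over-quota = £671,429.00 − £420,623.50 = £250,805.50.
In-quota duty = £420,623.50 × 4.5% = £18,928.06. Over-quota duty = £250,805.50 × 9.5% = £23,826.52.
Line duty = £18,928.06 + £23,826.52 = £42,754.58.
Line 2 (8686.08.62, Corland, 3,661 units, £647,630.90):
Base rate for 8686.08.62 is £5.42/unit.
Additional duty on 8686.08.62 from Corland: +8.8% ad valorem. Applied ad valorem rate = 8.8%.
Duty = £647,630.90 × 8.8% + 3,661 × £5.42 = £76,834.14.
Line 3 (1162.45.69, Tyrune, 3,034 kg, £276,549.10):
Base rate for 1162.45.69 is 15% + £3.58/kg.
Origin Tyrune qualifies under the Vinovia–Tyrune agreement and 1162.45.69 is covered: preferential rate 12% applies instead.
The additional-duty order on 1162.45.69 targets Corland, not Tyrune; it does not apply.
Duty = £276,549.10 × 12% = £33,185.89.
Total = £42,754.58 + £76,834.14 + £33,185.89 = £152,774.61.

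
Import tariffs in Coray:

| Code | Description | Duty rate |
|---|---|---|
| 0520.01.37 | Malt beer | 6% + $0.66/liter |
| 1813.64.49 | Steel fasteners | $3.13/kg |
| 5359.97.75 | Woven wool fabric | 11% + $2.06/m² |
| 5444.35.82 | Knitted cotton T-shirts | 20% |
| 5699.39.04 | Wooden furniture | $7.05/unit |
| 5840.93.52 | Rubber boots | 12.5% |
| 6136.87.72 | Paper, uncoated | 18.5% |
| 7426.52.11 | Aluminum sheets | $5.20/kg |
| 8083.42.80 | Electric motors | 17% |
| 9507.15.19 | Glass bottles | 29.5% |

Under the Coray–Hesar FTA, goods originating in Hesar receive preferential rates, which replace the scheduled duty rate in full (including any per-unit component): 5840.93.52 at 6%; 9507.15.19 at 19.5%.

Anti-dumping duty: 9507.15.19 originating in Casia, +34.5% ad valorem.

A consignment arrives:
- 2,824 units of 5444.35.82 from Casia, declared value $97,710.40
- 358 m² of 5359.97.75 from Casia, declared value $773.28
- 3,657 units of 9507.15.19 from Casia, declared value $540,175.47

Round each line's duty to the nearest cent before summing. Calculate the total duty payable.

$366,076.92

Line 1 (5444.35.82, Casia, 2,824 units, $97,710.40):
Base rate for 5444.35.82 is 20%.
Duty = $97,710.40 × 20% = $19,542.08.
Line 2 (5359.97.75, Casia, 358 m², $773.28):
Base rate for 5359.97.75 is 11% + $2.06/m².
Duty = $773.28 × 11% + 358 × $2.06 = $822.54.
Line 3 (9507.15.19, Casia, 3,657 units, $540,175.47):
Base rate for 9507.15.19 is 29.5%.
9507.15.19 has an FTA preferential rate, but origin Casia is not Hesar; base rate stands.
Additional duty on 9507.15.19 from Casia: +34.5%. Applied ad valorem rate: 29.5% + 34.5% = 64%.
Duty = $540,175.47 × 64% = $345,712.30.
Total = $19,542.08 + $822.54 + $345,712.30 = $366,076.92.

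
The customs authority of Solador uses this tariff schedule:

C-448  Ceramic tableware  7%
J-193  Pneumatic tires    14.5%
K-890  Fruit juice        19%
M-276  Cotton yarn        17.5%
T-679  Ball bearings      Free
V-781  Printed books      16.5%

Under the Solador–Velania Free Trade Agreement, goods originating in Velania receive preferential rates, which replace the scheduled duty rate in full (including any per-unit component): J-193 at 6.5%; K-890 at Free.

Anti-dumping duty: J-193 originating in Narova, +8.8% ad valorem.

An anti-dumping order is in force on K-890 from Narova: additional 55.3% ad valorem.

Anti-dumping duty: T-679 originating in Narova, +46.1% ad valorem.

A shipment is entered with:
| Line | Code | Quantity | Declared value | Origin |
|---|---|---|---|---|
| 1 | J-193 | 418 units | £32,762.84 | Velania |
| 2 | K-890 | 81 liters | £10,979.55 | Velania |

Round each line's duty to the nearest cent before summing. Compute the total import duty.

£2,129.58

Line 1 (J-193, Velania, 418 units, £32,762.84):
Base rate for J-193 is 14.5%.
Origin Velania qualifies under the Solador–Velania agreement and J-193 is covered: preferential rate 6.5% applies instead.
The additional-duty order on J-193 targets Narova, not Velania; it does not apply.
Duty = £32,762.84 × 6.5% = £2,129.58.
Line 2 (K-890, Velania, 81 liters, £10,979.55):
Base rate for K-890 is 19%.
Origin Velania qualifies under the Solador–Velania agreement and K-890 is covered: preferential rate Free applies instead.
The additional-duty order on K-890 targets Narova, not Velania; it does not apply.
Duty = £10,979.55 × 0% = £0.00.
Total = £2,129.58 + £0.00 = £2,129.58.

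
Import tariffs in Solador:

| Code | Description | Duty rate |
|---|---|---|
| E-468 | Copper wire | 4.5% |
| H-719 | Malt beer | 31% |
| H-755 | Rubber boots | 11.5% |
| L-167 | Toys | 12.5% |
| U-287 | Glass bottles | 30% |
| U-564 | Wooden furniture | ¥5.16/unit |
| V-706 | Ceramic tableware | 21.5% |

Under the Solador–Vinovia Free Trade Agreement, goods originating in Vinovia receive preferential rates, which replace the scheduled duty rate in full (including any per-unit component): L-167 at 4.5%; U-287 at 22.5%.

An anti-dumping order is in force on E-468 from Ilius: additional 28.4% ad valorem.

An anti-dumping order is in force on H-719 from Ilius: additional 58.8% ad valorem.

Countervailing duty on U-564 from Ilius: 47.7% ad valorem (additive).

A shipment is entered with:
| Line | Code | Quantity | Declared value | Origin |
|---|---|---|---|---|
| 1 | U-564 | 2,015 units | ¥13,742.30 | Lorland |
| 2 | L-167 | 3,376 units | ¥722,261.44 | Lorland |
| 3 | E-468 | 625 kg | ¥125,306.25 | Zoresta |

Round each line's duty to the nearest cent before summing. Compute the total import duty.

Line 1 (U-564, Lorland, 2,015 units, ¥13,742.30):
Base rate for U-564 is ¥5.16/unit.
The additional-duty order on U-564 targets Ilius, not Lorland; it does not apply.
Duty = 2,015 × ¥5.16 = ¥10,397.40.
Line 2 (L-167, Lorland, 3,376 units, ¥722,261.44):
Base rate for L-167 is 12.5%.
L-167 has an FTA preferential rate, but origin Lorland is not Vinovia; base rate stands.
Duty = ¥722,261.44 × 12.5% = ¥90,282.68.
Line 3 (E-468, Zoresta, 625 kg, ¥125,306.25):
Base rate for E-468 is 4.5%.
The additional-duty order on E-468 targets Ilius, not Zoresta; it does not apply.
Duty = ¥125,306.25 × 4.5% = ¥5,638.78.
Total = ¥10,397.40 + ¥90,282.68 + ¥5,638.78 = ¥106,318.86.

¥106,318.86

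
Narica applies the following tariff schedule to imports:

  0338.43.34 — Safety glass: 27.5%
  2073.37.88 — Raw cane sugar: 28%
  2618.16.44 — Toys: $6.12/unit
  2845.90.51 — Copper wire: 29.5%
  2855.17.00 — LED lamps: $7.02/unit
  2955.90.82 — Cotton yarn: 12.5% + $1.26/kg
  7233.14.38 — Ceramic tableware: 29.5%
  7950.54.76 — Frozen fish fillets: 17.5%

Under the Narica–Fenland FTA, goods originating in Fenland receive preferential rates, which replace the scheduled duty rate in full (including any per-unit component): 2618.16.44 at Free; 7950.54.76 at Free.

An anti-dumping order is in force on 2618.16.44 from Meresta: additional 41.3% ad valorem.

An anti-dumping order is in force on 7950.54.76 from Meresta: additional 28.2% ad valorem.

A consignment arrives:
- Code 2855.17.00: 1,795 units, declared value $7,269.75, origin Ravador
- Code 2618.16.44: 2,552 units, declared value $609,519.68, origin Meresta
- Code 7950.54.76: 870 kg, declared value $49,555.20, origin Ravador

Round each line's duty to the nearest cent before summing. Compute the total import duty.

Line 1 (2855.17.00, Ravador, 1,795 units, $7,269.75):
Base rate for 2855.17.00 is $7.02/unit.
Duty = 1,795 × $7.02 = $12,600.90.
Line 2 (2618.16.44, Meresta, 2,552 units, $609,519.68):
Base rate for 2618.16.44 is $6.12/unit.
2618.16.44 has an FTA preferential rate, but origin Meresta is not Fenland; base rate stands.
Additional duty on 2618.16.44 from Meresta: +41.3% ad valorem. Applied ad valorem rate = 41.3%.
Duty = $609,519.68 × 41.3% + 2,552 × $6.12 = $267,349.87.
Line 3 (7950.54.76, Ravador, 870 kg, $49,555.20):
Base rate for 7950.54.76 is 17.5%.
7950.54.76 has an FTA preferential rate, but origin Ravador is not Fenland; base rate stands.
The additional-duty order on 7950.54.76 targets Meresta, not Ravador; it does not apply.
Duty = $49,555.20 × 17.5% = $8,672.16.
Total = $12,600.90 + $267,349.87 + $8,672.16 = $288,622.93.

$288,622.93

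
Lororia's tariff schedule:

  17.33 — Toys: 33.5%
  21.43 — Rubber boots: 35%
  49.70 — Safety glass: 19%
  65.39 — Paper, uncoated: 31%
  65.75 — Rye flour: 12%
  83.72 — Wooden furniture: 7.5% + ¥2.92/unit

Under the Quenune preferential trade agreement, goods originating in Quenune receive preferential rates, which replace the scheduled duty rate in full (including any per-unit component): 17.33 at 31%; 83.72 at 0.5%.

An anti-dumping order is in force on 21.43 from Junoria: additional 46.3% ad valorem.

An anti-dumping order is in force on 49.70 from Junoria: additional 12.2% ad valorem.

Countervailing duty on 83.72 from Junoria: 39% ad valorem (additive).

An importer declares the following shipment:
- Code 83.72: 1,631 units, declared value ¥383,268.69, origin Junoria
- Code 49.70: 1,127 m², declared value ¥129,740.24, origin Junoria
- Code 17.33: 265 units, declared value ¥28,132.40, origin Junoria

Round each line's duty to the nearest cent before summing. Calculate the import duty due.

¥232,885.76

Line 1 (83.72, Junoria, 1,631 units, ¥383,268.69):
Base rate for 83.72 is 7.5% + ¥2.92/unit.
83.72 has an FTA preferential rate, but origin Junoria is not Quenune; base rate stands.
Additional duty on 83.72 from Junoria: +39%. Applied ad valorem rate: 7.5% + 39% = 46.5%.
Duty = ¥383,268.69 × 46.5% + 1,631 × ¥2.92 = ¥182,982.46.
Line 2 (49.70, Junoria, 1,127 m², ¥129,740.24):
Base rate for 49.70 is 19%.
Additional duty on 49.70 from Junoria: +12.2%. Applied ad valorem rate: 19% + 12.2% = 31.2%.
Duty = ¥129,740.24 × 31.2% = ¥40,478.95.
Line 3 (17.33, Junoria, 265 units, ¥28,132.40):
Base rate for 17.33 is 33.5%.
17.33 has an FTA preferential rate, but origin Junoria is not Quenune; base rate stands.
Duty = ¥28,132.40 × 33.5% = ¥9,424.35.
Total = ¥182,982.46 + ¥40,478.95 + ¥9,424.35 = ¥232,885.76.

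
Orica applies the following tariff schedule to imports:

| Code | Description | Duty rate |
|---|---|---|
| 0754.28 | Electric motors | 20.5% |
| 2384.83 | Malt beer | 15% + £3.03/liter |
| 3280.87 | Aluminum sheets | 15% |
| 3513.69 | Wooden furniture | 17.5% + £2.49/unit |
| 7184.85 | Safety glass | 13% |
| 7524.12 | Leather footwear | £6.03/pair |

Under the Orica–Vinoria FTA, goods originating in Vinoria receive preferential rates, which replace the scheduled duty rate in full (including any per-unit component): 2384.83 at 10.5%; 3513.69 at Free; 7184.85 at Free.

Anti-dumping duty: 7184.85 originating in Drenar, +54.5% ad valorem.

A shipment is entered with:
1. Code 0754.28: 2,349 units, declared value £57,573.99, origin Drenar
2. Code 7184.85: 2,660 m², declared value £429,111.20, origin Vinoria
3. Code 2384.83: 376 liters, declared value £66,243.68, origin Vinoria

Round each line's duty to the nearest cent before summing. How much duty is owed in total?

£18,758.26

Line 1 (0754.28, Drenar, 2,349 units, £57,573.99):
Base rate for 0754.28 is 20.5%.
Duty = £57,573.99 × 20.5% = £11,802.67.
Line 2 (7184.85, Vinoria, 2,660 m², £429,111.20):
Base rate for 7184.85 is 13%.
Origin Vinoria qualifies under the Orica–Vinoria agreement and 7184.85 is covered: preferential rate Free applies instead.
The additional-duty order on 7184.85 targets Drenar, not Vinoria; it does not apply.
Duty = £429,111.20 × 0% = £0.00.
Line 3 (2384.83, Vinoria, 376 liters, £66,243.68):
Base rate for 2384.83 is 15% + £3.03/liter.
Origin Vinoria qualifies under the Orica–Vinoria agreement and 2384.83 is covered: preferential rate 10.5% applies instead.
Duty = £66,243.68 × 10.5% = £6,955.59.
Total = £11,802.67 + £0.00 + £6,955.59 = £18,758.26.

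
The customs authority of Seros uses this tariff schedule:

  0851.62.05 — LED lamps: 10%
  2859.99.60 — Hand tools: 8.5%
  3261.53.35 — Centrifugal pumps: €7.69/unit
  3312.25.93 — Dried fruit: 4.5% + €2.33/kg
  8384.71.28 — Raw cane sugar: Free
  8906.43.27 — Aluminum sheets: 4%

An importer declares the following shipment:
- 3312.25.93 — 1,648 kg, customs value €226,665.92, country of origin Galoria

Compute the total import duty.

Line 1 (3312.25.93, Galoria, 1,648 kg, €226,665.92):
Base rate for 3312.25.93 is 4.5% + €2.33/kg.
Duty = €226,665.92 × 4.5% + 1,648 × €2.33 = €14,039.81.

€14,039.81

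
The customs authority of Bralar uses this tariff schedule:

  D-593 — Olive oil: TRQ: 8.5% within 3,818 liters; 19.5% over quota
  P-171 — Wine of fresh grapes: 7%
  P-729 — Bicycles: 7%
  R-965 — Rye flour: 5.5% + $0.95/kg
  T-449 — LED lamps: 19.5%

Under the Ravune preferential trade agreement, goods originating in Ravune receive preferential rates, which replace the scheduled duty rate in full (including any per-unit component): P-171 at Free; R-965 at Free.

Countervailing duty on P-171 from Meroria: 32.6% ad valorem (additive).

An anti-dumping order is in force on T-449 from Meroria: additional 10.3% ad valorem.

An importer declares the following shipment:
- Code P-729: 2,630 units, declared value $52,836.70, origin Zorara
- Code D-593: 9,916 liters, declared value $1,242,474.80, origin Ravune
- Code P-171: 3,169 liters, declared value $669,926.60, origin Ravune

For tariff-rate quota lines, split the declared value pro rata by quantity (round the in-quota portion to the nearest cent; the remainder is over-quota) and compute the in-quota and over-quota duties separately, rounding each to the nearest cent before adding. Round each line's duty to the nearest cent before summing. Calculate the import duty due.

Line 1 (P-729, Zorara, 2,630 units, $52,836.70):
Base rate for P-729 is 7%.
Duty = $52,836.70 × 7% = $3,698.57.
Line 2 (D-593, Ravune, 9,916 liters, $1,242,474.80):
Code D-593 is under a tariff-rate quota (threshold 3,818 liters). In-quota: 3,818 liters at 8.5%; over-quota: 6,098 liters at 19.5%.
Pro-rata value split: in-quota = $1,242,474.80 × 3,818/9,916 = $478,395.40; over-quota = $1,242,474.80 − $478,395.40 = $764,079.40.
In-quota duty = $478,395.40 × 8.5% = $40,663.61. Over-quota duty = $764,079.40 × 19.5% = $148,995.48.
Line duty = $40,663.61 + $148,995.48 = $189,659.09.
Line 3 (P-171, Ravune, 3,169 liters, $669,926.60):
Base rate for P-171 is 7%.
Origin Ravune qualifies under the Bralar–Ravune agreement and P-171 is covered: preferential rate Free applies instead.
The additional-duty order on P-171 targets Meroria, not Ravune; it does not apply.
Duty = $669,926.60 × 0% = $0.00.
Total = $3,698.57 + $189,659.09 + $0.00 = $193,357.66.

$193,357.66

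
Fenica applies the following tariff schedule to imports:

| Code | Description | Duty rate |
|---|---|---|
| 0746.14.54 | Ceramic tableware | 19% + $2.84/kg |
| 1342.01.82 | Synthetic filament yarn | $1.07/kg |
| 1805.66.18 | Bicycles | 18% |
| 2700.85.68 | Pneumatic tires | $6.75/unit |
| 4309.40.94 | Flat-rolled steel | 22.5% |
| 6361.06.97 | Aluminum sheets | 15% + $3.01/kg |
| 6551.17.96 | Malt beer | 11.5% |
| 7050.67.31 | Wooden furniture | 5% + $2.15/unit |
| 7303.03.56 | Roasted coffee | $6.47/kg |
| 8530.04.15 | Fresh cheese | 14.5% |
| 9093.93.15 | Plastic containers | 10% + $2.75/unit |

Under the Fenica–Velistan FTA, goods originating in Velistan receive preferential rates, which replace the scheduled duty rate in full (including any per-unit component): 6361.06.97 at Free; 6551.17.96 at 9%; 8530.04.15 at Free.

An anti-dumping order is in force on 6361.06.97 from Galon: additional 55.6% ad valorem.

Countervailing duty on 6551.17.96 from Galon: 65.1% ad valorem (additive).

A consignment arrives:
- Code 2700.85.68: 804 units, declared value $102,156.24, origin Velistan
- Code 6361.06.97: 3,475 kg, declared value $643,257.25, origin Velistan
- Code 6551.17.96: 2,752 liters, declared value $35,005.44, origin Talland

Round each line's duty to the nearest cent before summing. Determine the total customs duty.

$9,452.63

Line 1 (2700.85.68, Velistan, 804 units, $102,156.24):
Base rate for 2700.85.68 is $6.75/unit.
Origin Velistan is the FTA partner but 2700.85.68 is not on the preference list; base rate stands.
Duty = 804 × $6.75 = $5,427.00.
Line 2 (6361.06.97, Velistan, 3,475 kg, $643,257.25):
Base rate for 6361.06.97 is 15% + $3.01/kg.
Origin Velistan qualifies under the Fenica–Velistan agreement and 6361.06.97 is covered: preferential rate Free applies instead.
The additional-duty order on 6361.06.97 targets Galon, not Velistan; it does not apply.
Duty = $643,257.25 × 0% = $0.00.
Line 3 (6551.17.96, Talland, 2,752 liters, $35,005.44):
Base rate for 6551.17.96 is 11.5%.
6551.17.96 has an FTA preferential rate, but origin Talland is not Velistan; base rate stands.
The additional-duty order on 6551.17.96 targets Galon, not Talland; it does not apply.
Duty = $35,005.44 × 11.5% = $4,025.63.
Total = $5,427.00 + $0.00 + $4,025.63 = $9,452.63.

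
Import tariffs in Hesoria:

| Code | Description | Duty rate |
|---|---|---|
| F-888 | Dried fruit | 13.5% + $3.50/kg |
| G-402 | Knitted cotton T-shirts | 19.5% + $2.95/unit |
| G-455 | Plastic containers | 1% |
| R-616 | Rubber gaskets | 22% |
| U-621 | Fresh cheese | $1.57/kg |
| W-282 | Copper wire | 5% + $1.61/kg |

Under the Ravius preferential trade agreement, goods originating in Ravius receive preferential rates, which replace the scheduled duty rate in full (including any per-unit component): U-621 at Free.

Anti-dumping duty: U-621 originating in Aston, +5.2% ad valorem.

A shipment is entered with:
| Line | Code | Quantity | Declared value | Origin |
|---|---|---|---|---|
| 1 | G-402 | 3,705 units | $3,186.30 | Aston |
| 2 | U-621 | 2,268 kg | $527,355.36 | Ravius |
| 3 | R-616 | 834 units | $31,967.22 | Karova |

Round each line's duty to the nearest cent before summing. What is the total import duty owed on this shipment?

Line 1 (G-402, Aston, 3,705 units, $3,186.30):
Base rate for G-402 is 19.5% + $2.95/unit.
Duty = $3,186.30 × 19.5% + 3,705 × $2.95 = $11,551.08.
Line 2 (U-621, Ravius, 2,268 kg, $527,355.36):
Base rate for U-621 is $1.57/kg.
Origin Ravius qualifies under the Hesoria–Ravius agreement and U-621 is covered: preferential rate Free applies instead.
The additional-duty order on U-621 targets Aston, not Ravius; it does not apply.
Duty = $527,355.36 × 0% = $0.00.
Line 3 (R-616, Karova, 834 units, $31,967.22):
Base rate for R-616 is 22%.
Duty = $31,967.22 × 22% = $7,032.79.
Total = $11,551.08 + $0.00 + $7,032.79 = $18,583.87.

$18,583.87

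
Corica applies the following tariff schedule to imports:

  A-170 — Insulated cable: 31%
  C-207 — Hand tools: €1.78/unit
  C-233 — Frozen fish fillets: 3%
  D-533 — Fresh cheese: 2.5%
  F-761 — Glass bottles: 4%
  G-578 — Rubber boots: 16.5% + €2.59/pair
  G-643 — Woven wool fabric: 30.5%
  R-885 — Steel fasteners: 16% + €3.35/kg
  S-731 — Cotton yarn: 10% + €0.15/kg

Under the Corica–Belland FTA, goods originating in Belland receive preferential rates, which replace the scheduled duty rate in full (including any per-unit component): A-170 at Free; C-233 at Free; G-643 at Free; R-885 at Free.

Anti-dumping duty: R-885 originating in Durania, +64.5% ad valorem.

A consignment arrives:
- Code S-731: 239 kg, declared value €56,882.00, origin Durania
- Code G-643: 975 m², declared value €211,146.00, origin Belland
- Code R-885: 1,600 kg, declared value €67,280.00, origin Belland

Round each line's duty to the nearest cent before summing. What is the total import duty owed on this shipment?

€5,724.05

Line 1 (S-731, Durania, 239 kg, €56,882.00):
Base rate for S-731 is 10% + €0.15/kg.
Duty = €56,882.00 × 10% + 239 × €0.15 = €5,724.05.
Line 2 (G-643, Belland, 975 m², €211,146.00):
Base rate for G-643 is 30.5%.
Origin Belland qualifies under the Corica–Belland agreement and G-643 is covered: preferential rate Free applies instead.
Duty = €211,146.00 × 0% = €0.00.
Line 3 (R-885, Belland, 1,600 kg, €67,280.00):
Base rate for R-885 is 16% + €3.35/kg.
Origin Belland qualifies under the Corica–Belland agreement and R-885 is covered: preferential rate Free applies instead.
The additional-duty order on R-885 targets Durania, not Belland; it does not apply.
Duty = €67,280.00 × 0% = €0.00.
Total = €5,724.05 + €0.00 + €0.00 = €5,724.05.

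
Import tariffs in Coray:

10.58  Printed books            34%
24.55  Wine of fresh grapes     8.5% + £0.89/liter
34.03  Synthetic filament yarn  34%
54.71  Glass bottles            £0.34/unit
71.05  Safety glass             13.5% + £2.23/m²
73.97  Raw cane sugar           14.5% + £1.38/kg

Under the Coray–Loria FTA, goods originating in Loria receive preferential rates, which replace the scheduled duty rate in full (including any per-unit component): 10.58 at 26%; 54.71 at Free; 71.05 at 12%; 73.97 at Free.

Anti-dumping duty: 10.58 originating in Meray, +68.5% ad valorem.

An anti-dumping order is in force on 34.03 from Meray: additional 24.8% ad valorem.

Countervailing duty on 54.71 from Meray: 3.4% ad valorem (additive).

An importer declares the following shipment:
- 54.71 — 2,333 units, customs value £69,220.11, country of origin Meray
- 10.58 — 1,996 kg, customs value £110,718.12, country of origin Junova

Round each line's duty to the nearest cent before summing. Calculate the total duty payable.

Line 1 (54.71, Meray, 2,333 units, £69,220.11):
Base rate for 54.71 is £0.34/unit.
54.71 has an FTA preferential rate, but origin Meray is not Loria; base rate stands.
Additional duty on 54.71 from Meray: +3.4% ad valorem. Applied ad valorem rate = 3.4%.
Duty = £69,220.11 × 3.4% + 2,333 × £0.34 = £3,146.70.
Line 2 (10.58, Junova, 1,996 kg, £110,718.12):
Base rate for 10.58 is 34%.
10.58 has an FTA preferential rate, but origin Junova is not Loria; base rate stands.
The additional-duty order on 10.58 targets Meray, not Junova; it does not apply.
Duty = £110,718.12 × 34% = £37,644.16.
Total = £3,146.70 + £37,644.16 = £40,790.86.

£40,790.86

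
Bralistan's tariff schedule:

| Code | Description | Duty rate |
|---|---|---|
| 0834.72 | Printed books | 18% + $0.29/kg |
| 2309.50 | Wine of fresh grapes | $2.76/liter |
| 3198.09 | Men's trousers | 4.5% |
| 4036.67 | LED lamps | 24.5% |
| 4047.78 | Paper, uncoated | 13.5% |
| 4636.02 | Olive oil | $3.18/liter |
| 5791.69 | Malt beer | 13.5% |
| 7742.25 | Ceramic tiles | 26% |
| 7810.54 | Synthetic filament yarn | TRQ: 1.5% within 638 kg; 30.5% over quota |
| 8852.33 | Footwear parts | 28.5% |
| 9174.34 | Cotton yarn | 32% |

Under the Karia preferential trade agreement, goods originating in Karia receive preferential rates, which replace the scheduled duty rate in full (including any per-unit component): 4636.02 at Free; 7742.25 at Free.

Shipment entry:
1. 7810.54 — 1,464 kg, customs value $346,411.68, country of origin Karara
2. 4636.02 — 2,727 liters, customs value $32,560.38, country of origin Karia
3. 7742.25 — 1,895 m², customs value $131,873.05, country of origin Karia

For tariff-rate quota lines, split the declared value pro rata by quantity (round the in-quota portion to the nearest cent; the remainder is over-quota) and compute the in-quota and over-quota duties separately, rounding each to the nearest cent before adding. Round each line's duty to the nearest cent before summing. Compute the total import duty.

Line 1 (7810.54, Karara, 1,464 kg, $346,411.68):
Code 7810.54 is under a tariff-rate quota (threshold 638 kg). In-quota: 638 kg at 1.5%; over-quota: 826 kg at 30.5%.
Pro-rata value split: in-quota = $346,411.68 × 638/1,464 = $150,963.56; over-quota = $346,411.68 − $150,963.56 = $195,448.12.
In-quota duty = $150,963.56 × 1.5% = $2,264.45. Over-quota duty = $195,448.12 × 30.5% = $59,611.68.
Line duty = $2,264.45 + $59,611.68 = $61,876.13.
Line 2 (4636.02, Karia, 2,727 liters, $32,560.38):
Base rate for 4636.02 is $3.18/liter.
Origin Karia qualifies under the Bralistan–Karia agreement and 4636.02 is covered: preferential rate Free applies instead.
Duty = $32,560.38 × 0% = $0.00.
Line 3 (7742.25, Karia, 1,895 m², $131,873.05):
Base rate for 7742.25 is 26%.
Origin Karia qualifies under the Bralistan–Karia agreement and 7742.25 is covered: preferential rate Free applies instead.
Duty = $131,873.05 × 0% = $0.00.
Total = $61,876.13 + $0.00 + $0.00 = $61,876.13.

$61,876.13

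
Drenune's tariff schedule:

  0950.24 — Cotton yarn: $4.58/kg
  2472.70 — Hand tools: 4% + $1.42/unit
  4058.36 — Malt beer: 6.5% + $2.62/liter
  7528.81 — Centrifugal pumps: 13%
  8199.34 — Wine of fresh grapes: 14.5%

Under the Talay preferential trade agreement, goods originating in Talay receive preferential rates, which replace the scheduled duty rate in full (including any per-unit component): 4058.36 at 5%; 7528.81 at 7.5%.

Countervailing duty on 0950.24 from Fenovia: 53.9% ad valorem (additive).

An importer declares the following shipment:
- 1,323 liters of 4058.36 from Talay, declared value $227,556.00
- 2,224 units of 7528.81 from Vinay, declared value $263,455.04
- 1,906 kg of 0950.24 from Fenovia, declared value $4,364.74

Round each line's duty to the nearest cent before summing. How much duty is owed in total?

$56,709.03

Line 1 (4058.36, Talay, 1,323 liters, $227,556.00):
Base rate for 4058.36 is 6.5% + $2.62/liter.
Origin Talay qualifies under the Drenune–Talay agreement and 4058.36 is covered: preferential rate 5% applies instead.
Duty = $227,556.00 × 5% = $11,377.80.
Line 2 (7528.81, Vinay, 2,224 units, $263,455.04):
Base rate for 7528.81 is 13%.
7528.81 has an FTA preferential rate, but origin Vinay is not Talay; base rate stands.
Duty = $263,455.04 × 13% = $34,249.16.
Line 3 (0950.24, Fenovia, 1,906 kg, $4,364.74):
Base rate for 0950.24 is $4.58/kg.
Additional duty on 0950.24 from Fenovia: +53.9% ad valorem. Applied ad valorem rate = 53.9%.
Duty = $4,364.74 × 53.9% + 1,906 × $4.58 = $11,082.07.
Total = $11,377.80 + $34,249.16 + $11,082.07 = $56,709.03.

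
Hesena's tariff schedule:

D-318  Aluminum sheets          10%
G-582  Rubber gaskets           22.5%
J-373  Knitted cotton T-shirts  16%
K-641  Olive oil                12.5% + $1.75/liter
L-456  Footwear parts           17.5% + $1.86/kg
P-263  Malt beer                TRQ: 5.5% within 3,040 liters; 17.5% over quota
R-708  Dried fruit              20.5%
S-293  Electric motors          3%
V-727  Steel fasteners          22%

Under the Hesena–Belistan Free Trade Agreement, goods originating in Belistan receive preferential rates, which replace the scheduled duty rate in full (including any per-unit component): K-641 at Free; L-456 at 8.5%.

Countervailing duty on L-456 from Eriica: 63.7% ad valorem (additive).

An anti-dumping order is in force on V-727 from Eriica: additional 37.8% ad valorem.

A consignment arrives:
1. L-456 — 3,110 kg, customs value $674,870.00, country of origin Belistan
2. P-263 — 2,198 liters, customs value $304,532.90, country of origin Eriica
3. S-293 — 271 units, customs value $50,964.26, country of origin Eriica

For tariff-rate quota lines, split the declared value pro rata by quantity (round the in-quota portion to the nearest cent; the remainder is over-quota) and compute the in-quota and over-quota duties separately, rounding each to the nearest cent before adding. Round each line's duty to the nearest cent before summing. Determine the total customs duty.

Line 1 (L-456, Belistan, 3,110 kg, $674,870.00):
Base rate for L-456 is 17.5% + $1.86/kg.
Origin Belistan qualifies under the Hesena–Belistan agreement and L-456 is covered: preferential rate 8.5% applies instead.
The additional-duty order on L-456 targets Eriica, not Belistan; it does not apply.
Duty = $674,870.00 × 8.5% = $57,363.95.
Line 2 (P-263, Eriica, 2,198 liters, $304,532.90):
Code P-263 is under a tariff-rate quota (threshold 3,040 liters). Quantity 2,198 liters is within the quota, so the in-quota rate 5.5% applies to the full value.
Duty = $304,532.90 × 5.5% = $16,749.31.
Line 3 (S-293, Eriica, 271 units, $50,964.26):
Base rate for S-293 is 3%.
Duty = $50,964.26 × 3% = $1,528.93.
Total = $57,363.95 + $16,749.31 + $1,528.93 = $75,642.19.

$75,642.19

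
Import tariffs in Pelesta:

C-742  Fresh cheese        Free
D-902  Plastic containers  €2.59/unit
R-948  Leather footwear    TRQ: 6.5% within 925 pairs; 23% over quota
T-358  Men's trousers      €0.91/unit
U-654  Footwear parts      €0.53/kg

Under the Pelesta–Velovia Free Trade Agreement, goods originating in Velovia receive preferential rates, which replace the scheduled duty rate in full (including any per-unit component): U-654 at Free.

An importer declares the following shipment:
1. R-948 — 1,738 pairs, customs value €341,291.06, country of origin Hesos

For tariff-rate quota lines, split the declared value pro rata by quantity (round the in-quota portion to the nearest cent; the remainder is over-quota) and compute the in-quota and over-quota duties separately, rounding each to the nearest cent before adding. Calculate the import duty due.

Line 1 (R-948, Hesos, 1,738 pairs, €341,291.06):
Code R-948 is under a tariff-rate quota (threshold 925 pairs). In-quota: 925 pairs at 6.5%; over-quota: 813 pairs at 23%.
Pro-rata value split: in-quota = €341,291.06 × 925/1,738 = €181,642.25; over-quota = €341,291.06 − €181,642.25 = €159,648.81.
In-quota duty = €181,642.25 × 6.5% = €11,806.75. Over-quota duty = €159,648.81 × 23% = €36,719.23.
Line duty = €11,806.75 + €36,719.23 = €48,525.98.

€48,525.98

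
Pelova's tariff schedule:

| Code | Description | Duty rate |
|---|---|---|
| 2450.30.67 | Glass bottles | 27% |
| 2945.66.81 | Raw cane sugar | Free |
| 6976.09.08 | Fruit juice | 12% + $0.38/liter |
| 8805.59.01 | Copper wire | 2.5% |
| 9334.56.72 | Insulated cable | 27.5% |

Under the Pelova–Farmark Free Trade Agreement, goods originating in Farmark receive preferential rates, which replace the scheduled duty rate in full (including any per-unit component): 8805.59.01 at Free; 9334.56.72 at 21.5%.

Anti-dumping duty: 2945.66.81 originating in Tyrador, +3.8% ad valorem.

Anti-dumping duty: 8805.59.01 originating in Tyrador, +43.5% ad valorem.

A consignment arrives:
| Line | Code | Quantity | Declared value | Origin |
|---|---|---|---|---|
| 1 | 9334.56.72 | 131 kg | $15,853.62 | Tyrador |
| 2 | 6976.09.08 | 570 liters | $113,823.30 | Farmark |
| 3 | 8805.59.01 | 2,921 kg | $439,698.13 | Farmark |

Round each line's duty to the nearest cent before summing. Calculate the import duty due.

Line 1 (9334.56.72, Tyrador, 131 kg, $15,853.62):
Base rate for 9334.56.72 is 27.5%.
9334.56.72 has an FTA preferential rate, but origin Tyrador is not Farmark; base rate stands.
Duty = $15,853.62 × 27.5% = $4,359.75.
Line 2 (6976.09.08, Farmark, 570 liters, $113,823.30):
Base rate for 6976.09.08 is 12% + $0.38/liter.
Origin Farmark is the FTA partner but 6976.09.08 is not on the preference list; base rate stands.
Duty = $113,823.30 × 12% + 570 × $0.38 = $13,875.40.
Line 3 (8805.59.01, Farmark, 2,921 kg, $439,698.13):
Base rate for 8805.59.01 is 2.5%.
Origin Farmark qualifies under the Pelova–Farmark agreement and 8805.59.01 is covered: preferential rate Free applies instead.
The additional-duty order on 8805.59.01 targets Tyrador, not Farmark; it does not apply.
Duty = $439,698.13 × 0% = $0.00.
Total = $4,359.75 + $13,875.40 + $0.00 = $18,235.15.

$18,235.15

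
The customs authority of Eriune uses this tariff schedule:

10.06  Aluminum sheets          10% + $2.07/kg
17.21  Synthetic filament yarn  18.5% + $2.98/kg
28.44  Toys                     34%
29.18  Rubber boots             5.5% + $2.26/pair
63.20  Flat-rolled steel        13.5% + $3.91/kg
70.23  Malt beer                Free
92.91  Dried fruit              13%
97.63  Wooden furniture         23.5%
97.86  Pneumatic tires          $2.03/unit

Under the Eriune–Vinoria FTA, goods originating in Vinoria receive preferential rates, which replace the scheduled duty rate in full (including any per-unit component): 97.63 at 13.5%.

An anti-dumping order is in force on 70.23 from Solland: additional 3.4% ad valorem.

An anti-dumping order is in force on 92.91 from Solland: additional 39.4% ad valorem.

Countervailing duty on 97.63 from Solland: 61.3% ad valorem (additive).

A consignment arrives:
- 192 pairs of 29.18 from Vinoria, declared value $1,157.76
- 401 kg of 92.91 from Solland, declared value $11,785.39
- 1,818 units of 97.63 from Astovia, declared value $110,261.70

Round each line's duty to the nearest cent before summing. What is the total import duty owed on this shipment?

Line 1 (29.18, Vinoria, 192 pairs, $1,157.76):
Base rate for 29.18 is 5.5% + $2.26/pair.
Origin Vinoria is the FTA partner but 29.18 is not on the preference list; base rate stands.
Duty = $1,157.76 × 5.5% + 192 × $2.26 = $497.60.
Line 2 (92.91, Solland, 401 kg, $11,785.39):
Base rate for 92.91 is 13%.
Additional duty on 92.91 from Solland: +39.4%. Applied ad valorem rate: 13% + 39.4% = 52.4%.
Duty = $11,785.39 × 52.4% = $6,175.54.
Line 3 (97.63, Astovia, 1,818 units, $110,261.70):
Base rate for 97.63 is 23.5%.
97.63 has an FTA preferential rate, but origin Astovia is not Vinoria; base rate stands.
The additional-duty order on 97.63 targets Solland, not Astovia; it does not apply.
Duty = $110,261.70 × 23.5% = $25,911.50.
Total = $497.60 + $6,175.54 + $25,911.50 = $32,584.64.

$32,584.64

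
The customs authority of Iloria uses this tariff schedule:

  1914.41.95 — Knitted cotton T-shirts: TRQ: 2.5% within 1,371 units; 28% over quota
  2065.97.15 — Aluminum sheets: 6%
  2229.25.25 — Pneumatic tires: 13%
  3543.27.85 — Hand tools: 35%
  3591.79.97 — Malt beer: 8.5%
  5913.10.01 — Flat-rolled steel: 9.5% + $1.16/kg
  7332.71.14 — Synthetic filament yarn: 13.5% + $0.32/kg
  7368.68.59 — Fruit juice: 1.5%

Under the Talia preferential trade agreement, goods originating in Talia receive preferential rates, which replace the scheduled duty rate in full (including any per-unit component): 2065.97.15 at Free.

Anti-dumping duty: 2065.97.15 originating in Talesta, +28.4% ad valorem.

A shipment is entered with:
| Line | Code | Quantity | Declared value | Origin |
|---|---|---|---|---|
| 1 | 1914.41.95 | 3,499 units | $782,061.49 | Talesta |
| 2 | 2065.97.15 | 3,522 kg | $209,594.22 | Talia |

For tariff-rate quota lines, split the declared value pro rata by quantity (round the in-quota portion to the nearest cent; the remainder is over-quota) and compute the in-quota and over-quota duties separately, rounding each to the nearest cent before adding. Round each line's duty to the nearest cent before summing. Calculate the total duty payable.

Line 1 (1914.41.95, Talesta, 3,499 units, $782,061.49):
Code 1914.41.95 is under a tariff-rate quota (threshold 1,371 units). In-quota: 1,371 units at 2.5%; over-quota: 2,128 units at 28%.
Pro-rata value split: in-quota = $782,061.49 × 1,371/3,499 = $306,432.21; over-quota = $782,061.49 − $306,432.21 = $475,629.28.
In-quota duty = $306,432.21 × 2.5% = $7,660.81. Over-quota duty = $475,629.28 × 28% = $133,176.20.
Line duty = $7,660.81 + $133,176.20 = $140,837.01.
Line 2 (2065.97.15, Talia, 3,522 kg, $209,594.22):
Base rate for 2065.97.15 is 6%.
Origin Talia qualifies under the Iloria–Talia agreement and 2065.97.15 is covered: preferential rate Free applies instead.
The additional-duty order on 2065.97.15 targets Talesta, not Talia; it does not apply.
Duty = $209,594.22 × 0% = $0.00.
Total = $140,837.01 + $0.00 = $140,837.01.

$140,837.01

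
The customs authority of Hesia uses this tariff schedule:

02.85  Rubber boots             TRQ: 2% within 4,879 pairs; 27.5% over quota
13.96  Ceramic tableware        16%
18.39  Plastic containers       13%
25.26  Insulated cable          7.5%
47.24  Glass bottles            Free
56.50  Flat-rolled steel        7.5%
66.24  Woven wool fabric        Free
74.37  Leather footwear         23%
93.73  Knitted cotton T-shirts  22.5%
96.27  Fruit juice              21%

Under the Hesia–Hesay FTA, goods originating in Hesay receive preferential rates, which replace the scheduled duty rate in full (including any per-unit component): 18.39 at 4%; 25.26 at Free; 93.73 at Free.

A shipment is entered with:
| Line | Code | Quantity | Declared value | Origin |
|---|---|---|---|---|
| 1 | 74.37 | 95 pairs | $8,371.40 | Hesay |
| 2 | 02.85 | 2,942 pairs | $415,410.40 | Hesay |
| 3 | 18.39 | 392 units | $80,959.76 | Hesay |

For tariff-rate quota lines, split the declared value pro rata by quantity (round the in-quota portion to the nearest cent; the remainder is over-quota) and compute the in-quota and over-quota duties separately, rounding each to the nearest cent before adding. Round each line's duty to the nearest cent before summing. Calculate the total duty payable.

$13,472.02

Line 1 (74.37, Hesay, 95 pairs, $8,371.40):
Base rate for 74.37 is 23%.
Origin Hesay is the FTA partner but 74.37 is not on the preference list; base rate stands.
Duty = $8,371.40 × 23% = $1,925.42.
Line 2 (02.85, Hesay, 2,942 pairs, $415,410.40):
Code 02.85 is under a tariff-rate quota (threshold 4,879 pairs). Quantity 2,942 pairs is within the quota, so the in-quota rate 2% applies to the full value.
Duty = $415,410.40 × 2% = $8,308.21.
Line 3 (18.39, Hesay, 392 units, $80,959.76):
Base rate for 18.39 is 13%.
Origin Hesay qualifies under the Hesia–Hesay agreement and 18.39 is covered: preferential rate 4% applies instead.
Duty = $80,959.76 × 4% = $3,238.39.
Total = $1,925.42 + $8,308.21 + $3,238.39 = $13,472.02.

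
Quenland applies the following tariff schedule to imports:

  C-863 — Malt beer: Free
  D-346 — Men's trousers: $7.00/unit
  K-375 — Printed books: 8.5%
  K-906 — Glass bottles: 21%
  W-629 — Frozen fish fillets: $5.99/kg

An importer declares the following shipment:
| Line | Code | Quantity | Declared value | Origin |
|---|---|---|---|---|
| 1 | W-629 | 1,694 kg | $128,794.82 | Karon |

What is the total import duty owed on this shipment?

$10,147.06

Line 1 (W-629, Karon, 1,694 kg, $128,794.82):
Base rate for W-629 is $5.99/kg.
Duty = 1,694 × $5.99 = $10,147.06.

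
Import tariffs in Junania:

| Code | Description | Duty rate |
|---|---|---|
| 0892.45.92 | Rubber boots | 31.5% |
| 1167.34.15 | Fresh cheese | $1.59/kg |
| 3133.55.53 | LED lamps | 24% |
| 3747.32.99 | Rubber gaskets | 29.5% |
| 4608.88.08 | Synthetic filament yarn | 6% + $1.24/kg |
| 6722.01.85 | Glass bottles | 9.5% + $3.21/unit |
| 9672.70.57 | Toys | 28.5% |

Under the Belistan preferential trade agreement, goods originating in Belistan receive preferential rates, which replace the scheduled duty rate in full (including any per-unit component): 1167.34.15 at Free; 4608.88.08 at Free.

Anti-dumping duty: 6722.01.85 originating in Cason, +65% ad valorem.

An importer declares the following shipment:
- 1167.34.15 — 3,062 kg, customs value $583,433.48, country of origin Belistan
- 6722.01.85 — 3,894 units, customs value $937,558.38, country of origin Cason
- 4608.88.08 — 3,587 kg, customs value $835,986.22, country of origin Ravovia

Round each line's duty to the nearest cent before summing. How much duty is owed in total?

Line 1 (1167.34.15, Belistan, 3,062 kg, $583,433.48):
Base rate for 1167.34.15 is $1.59/kg.
Origin Belistan qualifies under the Junania–Belistan agreement and 1167.34.15 is covered: preferential rate Free applies instead.
Duty = $583,433.48 × 0% = $0.00.
Line 2 (6722.01.85, Cason, 3,894 units, $937,558.38):
Base rate for 6722.01.85 is 9.5% + $3.21/unit.
Additional duty on 6722.01.85 from Cason: +65%. Applied ad valorem rate: 9.5% + 65% = 74.5%.
Duty = $937,558.38 × 74.5% + 3,894 × $3.21 = $710,980.73.
Line 3 (4608.88.08, Ravovia, 3,587 kg, $835,986.22):
Base rate for 4608.88.08 is 6% + $1.24/kg.
4608.88.08 has an FTA preferential rate, but origin Ravovia is not Belistan; base rate stands.
Duty = $835,986.22 × 6% + 3,587 × $1.24 = $54,607.05.
Total = $0.00 + $710,980.73 + $54,607.05 = $765,587.78.

$765,587.78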